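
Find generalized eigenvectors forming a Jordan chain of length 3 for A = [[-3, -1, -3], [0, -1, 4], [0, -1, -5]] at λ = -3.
v_1 = [[0, 1, 0]]^T, v_2 = [[-1, 2, -1]]^T, v_3 = [[1, 0, 0]]^T

We seek v_1 ∈ ker((A + 3I)^3) \ ker((A + 3I)^2), then set v_{i+1} = (A + 3I) v_i.

One such chain is v_1 = [[0, 1, 0]]^T, v_2 = [[-1, 2, -1]]^T, v_3 = [[1, 0, 0]]^T. Check: (A + 3I) v_3 = [[0, 0, 0]]^T = 0.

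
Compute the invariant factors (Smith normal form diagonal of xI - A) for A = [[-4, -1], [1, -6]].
(x + 5)^2

The Jordan structure of A has elementary divisors (x + 5)^2. Arranging the block sizes at each eigenvalue in decreasing order and taking row products gives the invariant factors.

Invariant factors (smallest first, each dividing the next): (x + 5)^2.

Check: the last factor (x + 5)^2 is the minimal polynomial, and the product (x + 5)^2 is the characteristic polynomial.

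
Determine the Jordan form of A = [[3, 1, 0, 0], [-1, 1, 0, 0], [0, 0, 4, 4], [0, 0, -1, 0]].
The characteristic polynomial is det(xI - A) = (x - 2)^4, so the eigenvalues are 2 (algebraic multiplicity 4).

For λ = 2: rank(A - 2I) = 2, rank((A - 2I)^2) = 0. The eigenspace has dimension 4 - 2 = 2, so there are 2 Jordan blocks; the rank sequence gives block sizes [2, 2].

Assembling the blocks gives the Jordan form J above.

J = [[2, 1, 0, 0], [0, 2, 0, 0], [0, 0, 2, 1], [0, 0, 0, 2]]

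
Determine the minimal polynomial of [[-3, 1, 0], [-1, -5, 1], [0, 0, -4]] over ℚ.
The characteristic polynomial factors as (x + 4)^3. The minimal polynomial is ∏(x - λ)^{k_λ} where k_λ is the size of the largest Jordan block at λ.

For λ = -4: rank(A + 4I) = 2, and the largest Jordan block has size 3 (the smallest k with rank((A + 4I)^k) = rank((A + 4I)^(k+1))).

So m_A(x) = (x + 4)^3.

m_A(x) = (x + 4)^3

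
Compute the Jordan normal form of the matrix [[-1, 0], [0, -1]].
J = [[-1, 0], [0, -1]]

The characteristic polynomial is det(xI - A) = (x + 1)^2, so the eigenvalues are -1 (algebraic multiplicity 2).

For λ = -1: rank(A + I) = 0. The eigenspace has dimension 2 - 0 = 2, so there are 2 Jordan blocks; the rank sequence gives block sizes [1, 1].

Assembling the blocks gives the Jordan form J above.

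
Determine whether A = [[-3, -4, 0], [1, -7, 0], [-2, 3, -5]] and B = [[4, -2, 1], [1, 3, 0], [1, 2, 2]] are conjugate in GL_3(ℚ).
trace(A) = -15 but trace(B) = 9. The trace is a similarity invariant, so A and B are not similar.

No.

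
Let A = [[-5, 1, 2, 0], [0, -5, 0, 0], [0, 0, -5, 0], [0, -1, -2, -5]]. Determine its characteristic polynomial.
χ_A(x) = (x + 5)^4

xI - A = [[x + 5, -1, -2, 0], [0, x + 5, 0, 0], [0, 0, x + 5, 0], [0, 1, 2, x + 5]].

Expanding det(xI - A) along the first row:
det(xI - A) = + (x + 5)·det([[x + 5, 0, 0], [0, x + 5, 0], [1, 2, x + 5]]) - (-1)·det([[0, 0, 0], [0, x + 5, 0], [0, 2, x + 5]]) + (-2)·det([[0, x + 5, 0], [0, 0, 0], [0, 1, x + 5]]) - (0)·det([[0, x + 5, 0], [0, 0, x + 5], [0, 1, 2]]).

Evaluating gives χ_A(x) = x^4 + 20x^3 + 150x^2 + 500x + 625 = (x + 5)^4.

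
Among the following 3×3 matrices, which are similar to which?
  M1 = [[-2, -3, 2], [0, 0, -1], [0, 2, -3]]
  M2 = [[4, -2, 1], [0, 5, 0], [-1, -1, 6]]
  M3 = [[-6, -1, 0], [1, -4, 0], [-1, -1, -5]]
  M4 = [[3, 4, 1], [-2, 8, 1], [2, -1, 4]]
3 classes: {M1}, {M2, M4}, {M3}

Characteristic polynomials: χ_{M1} = (x + 1)(x + 2)^2, χ_{M2} = (x - 5)^3, χ_{M3} = (x + 5)^3, χ_{M4} = (x - 5)^3.

{M1}: invariant factors (x + 1)(x + 2)^2.

{M2, M4}: invariant factors (x - 5)^3.

{M3}: invariant factors x + 5, (x + 5)^2.

Matrices are similar if and only if their invariant-factor lists agree; the partition into similarity classes is {M1}, {M2, M4}, {M3}.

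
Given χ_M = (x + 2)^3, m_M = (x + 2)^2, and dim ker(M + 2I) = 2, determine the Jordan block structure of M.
Jordan blocks: (-2, 2), (-2, 1)

λ = -2: algebraic multiplicity 3 (exponent in χ_M), largest block size 2 (exponent in m_M), 2 blocks (geometric multiplicity). These force block sizes [2, 1].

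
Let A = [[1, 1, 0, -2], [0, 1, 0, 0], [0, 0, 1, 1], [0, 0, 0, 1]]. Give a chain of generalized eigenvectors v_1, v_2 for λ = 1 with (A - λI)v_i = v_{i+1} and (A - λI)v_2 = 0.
v_1 = [[0, 1, 0, 0]]^T, v_2 = [[1, 0, 0, 0]]^T

We seek v_1 ∈ ker((A - I)^2) \ ker(A - I), then set v_{i+1} = (A - I) v_i.

One such chain is v_1 = [[0, 1, 0, 0]]^T, v_2 = [[1, 0, 0, 0]]^T. Check: (A - I) v_2 = [[0, 0, 0, 0]]^T = 0.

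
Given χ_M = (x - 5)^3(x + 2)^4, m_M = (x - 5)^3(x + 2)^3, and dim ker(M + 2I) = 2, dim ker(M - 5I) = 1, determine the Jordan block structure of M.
Jordan blocks: (-2, 3), (-2, 1), (5, 3)

λ = -2: algebraic multiplicity 4 (exponent in χ_M), largest block size 3 (exponent in m_M), 2 blocks (geometric multiplicity). These force block sizes [3, 1].
λ = 5: algebraic multiplicity 3 (exponent in χ_M), largest block size 3 (exponent in m_M), 1 block (geometric multiplicity). This forces block sizes [3].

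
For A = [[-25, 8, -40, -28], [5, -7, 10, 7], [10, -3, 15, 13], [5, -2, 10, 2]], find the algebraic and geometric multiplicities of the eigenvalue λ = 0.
The characteristic polynomial is x(x + 5)^3, so the factor x appears with exponent 1: the algebraic multiplicity is 1.

rank(A) = 3, so the eigenspace has dimension 4 - 3 = 1: the geometric multiplicity is 1.

algebraic multiplicity 1, geometric multiplicity 1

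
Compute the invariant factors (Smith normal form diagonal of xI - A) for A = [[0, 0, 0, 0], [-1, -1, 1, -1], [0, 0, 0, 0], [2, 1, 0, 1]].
x, x^3

The Jordan structure of A has elementary divisors x^3, x. Arranging the block sizes at each eigenvalue in decreasing order and taking row products gives the invariant factors.

Invariant factors (smallest first, each dividing the next): x, x^3.

Check: the last factor x^3 is the minimal polynomial, and the product x^4 is the characteristic polynomial.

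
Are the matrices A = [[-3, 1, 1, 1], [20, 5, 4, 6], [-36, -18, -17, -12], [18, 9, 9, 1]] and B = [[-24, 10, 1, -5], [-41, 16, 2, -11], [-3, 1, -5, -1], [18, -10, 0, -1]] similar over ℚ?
Two matrices over a field are similar if and only if they have the same invariant factors.

Both A and B have characteristic polynomial (x - 1)(x + 5)^3 and minimal polynomial (x - 1)(x + 5)^3. Computing further, both have invariant factors (x - 1)(x + 5)^3. Hence A and B are similar.

Yes.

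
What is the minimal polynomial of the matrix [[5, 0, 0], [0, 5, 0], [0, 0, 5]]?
m_A(x) = x - 5

The characteristic polynomial factors as (x - 5)^3. The minimal polynomial is ∏(x - λ)^{k_λ} where k_λ is the size of the largest Jordan block at λ.

For λ = 5: rank(A - 5I) = 0, and the largest Jordan block has size 1 (the smallest k with rank((A - 5I)^k) = rank((A - 5I)^(k+1))).

So m_A(x) = x - 5.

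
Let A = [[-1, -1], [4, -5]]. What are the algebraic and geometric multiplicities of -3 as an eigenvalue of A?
The characteristic polynomial is (x + 3)^2, so the factor x + 3 appears with exponent 2: the algebraic multiplicity is 2.

rank(A + 3I) = 1, so the eigenspace has dimension 2 - 1 = 1: the geometric multiplicity is 1.

Since 1 < 2, A is not diagonalizable.

algebraic multiplicity 2, geometric multiplicity 1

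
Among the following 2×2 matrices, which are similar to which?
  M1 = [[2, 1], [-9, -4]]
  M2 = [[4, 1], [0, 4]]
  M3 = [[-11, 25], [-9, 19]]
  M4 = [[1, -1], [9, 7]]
Characteristic polynomials: χ_{M1} = (x + 1)^2, χ_{M2} = (x - 4)^2, χ_{M3} = (x - 4)^2, χ_{M4} = (x - 4)^2.

{M1}: invariant factors (x + 1)^2.

{M2, M3, M4}: invariant factors (x - 4)^2.

Matrices are similar if and only if their invariant-factor lists agree; the partition into similarity classes is {M1}, {M2, M3, M4}.

2 classes: {M1}, {M2, M3, M4}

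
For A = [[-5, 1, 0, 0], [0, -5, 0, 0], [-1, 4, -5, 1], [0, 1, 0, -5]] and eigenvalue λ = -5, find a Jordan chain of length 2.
v_1 = [[1, 1, 1, -1]]^T, v_2 = [[1, 0, 2, 1]]^T

We seek v_1 ∈ ker((A + 5I)^2) \ ker(A + 5I), then set v_{i+1} = (A + 5I) v_i.

One such chain is v_1 = [[1, 1, 1, -1]]^T, v_2 = [[1, 0, 2, 1]]^T. Check: (A + 5I) v_2 = [[0, 0, 0, 0]]^T = 0.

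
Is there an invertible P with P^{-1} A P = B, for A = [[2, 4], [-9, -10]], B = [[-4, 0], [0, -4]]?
Both have characteristic polynomial (x + 4)^2, but the minimal polynomial of A is (x + 4)^2 while the minimal polynomial of B is x + 4. The minimal polynomial is a similarity invariant, so A and B are not similar.

No.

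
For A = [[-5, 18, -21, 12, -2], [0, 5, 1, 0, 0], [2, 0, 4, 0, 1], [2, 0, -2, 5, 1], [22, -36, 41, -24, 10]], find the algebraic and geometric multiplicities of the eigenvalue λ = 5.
algebraic multiplicity 4, geometric multiplicity 2

The characteristic polynomial is (x - 5)^4(x + 1), so the factor x - 5 appears with exponent 4: the algebraic multiplicity is 4.

rank(A - 5I) = 3, so the eigenspace has dimension 5 - 3 = 2: the geometric multiplicity is 2.

Since 2 < 4, A is not diagonalizable.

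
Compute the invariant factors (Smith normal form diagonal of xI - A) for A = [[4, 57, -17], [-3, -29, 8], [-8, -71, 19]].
(x + 2)^3

The Jordan structure of A has elementary divisors (x + 2)^3. Arranging the block sizes at each eigenvalue in decreasing order and taking row products gives the invariant factors.

Invariant factors (smallest first, each dividing the next): (x + 2)^3.

Check: the last factor (x + 2)^3 is the minimal polynomial, and the product (x + 2)^3 is the characteristic polynomial.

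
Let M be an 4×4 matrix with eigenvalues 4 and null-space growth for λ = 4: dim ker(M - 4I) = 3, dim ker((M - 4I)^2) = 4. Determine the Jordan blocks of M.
Jordan blocks: (4, 2), (4, 1), (4, 1)

λ = 4: successive nullity increments [3, 1] count blocks of size ≥ k; block sizes are [2, 1, 1].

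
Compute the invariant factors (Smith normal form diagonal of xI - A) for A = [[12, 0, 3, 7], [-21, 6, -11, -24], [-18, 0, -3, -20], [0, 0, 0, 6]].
(x - 6)^3(x - 3)

The Jordan structure of A has elementary divisors (x - 3), (x - 6)^3. Arranging the block sizes at each eigenvalue in decreasing order and taking row products gives the invariant factors.

Invariant factors (smallest first, each dividing the next): (x - 6)^3(x - 3).

Check: the last factor (x - 6)^3(x - 3) is the minimal polynomial, and the product (x - 6)^3(x - 3) is the characteristic polynomial.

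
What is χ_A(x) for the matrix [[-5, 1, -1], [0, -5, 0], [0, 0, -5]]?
xI - A = [[x + 5, -1, 1], [0, x + 5, 0], [0, 0, x + 5]].

Expanding det(xI - A) along the first row:
det(xI - A) = + (x + 5)·det([[x + 5, 0], [0, x + 5]]) - (-1)·det([[0, 0], [0, x + 5]]) + (1)·det([[0, x + 5], [0, 0]]).

Evaluating gives χ_A(x) = x^3 + 15x^2 + 75x + 125 = (x + 5)^3.

χ_A(x) = (x + 5)^3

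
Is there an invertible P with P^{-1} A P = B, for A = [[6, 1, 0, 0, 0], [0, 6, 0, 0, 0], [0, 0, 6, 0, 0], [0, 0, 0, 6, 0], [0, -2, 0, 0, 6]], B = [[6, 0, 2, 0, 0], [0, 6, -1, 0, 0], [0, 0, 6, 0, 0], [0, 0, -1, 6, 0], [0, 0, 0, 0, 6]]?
Two matrices over a field are similar if and only if they have the same invariant factors.

Both A and B have characteristic polynomial (x - 6)^5 and minimal polynomial (x - 6)^2. Computing further, both have invariant factors x - 6, x - 6, x - 6, (x - 6)^2. Hence A and B are similar.

Yes.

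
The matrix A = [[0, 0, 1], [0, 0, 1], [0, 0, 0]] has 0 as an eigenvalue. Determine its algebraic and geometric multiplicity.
The characteristic polynomial is x^3, so the factor x appears with exponent 3: the algebraic multiplicity is 3.

rank(A) = 1, so the eigenspace has dimension 3 - 1 = 2: the geometric multiplicity is 2.

Since 2 < 3, A is not diagonalizable.

algebraic multiplicity 3, geometric multiplicity 2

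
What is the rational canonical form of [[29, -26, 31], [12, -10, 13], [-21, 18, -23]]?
R = [[0, 0, -8], [1, 0, -2], [0, 1, -4]]

The invariant factors of A (the non-unit diagonal entries of the Smith normal form of xI - A over ℚ[x]) are (x + 4)(x^2 + 2), each dividing the next. The characteristic polynomial is their product, (x + 4)(x^2 + 2).

The rational canonical form is the block-diagonal matrix of companion matrices C(f_i):
R = [[0, 0, -8], [1, 0, -2], [0, 1, -4]].

Note the characteristic polynomial does not split into linear factors over ℚ, so A has no Jordan form over ℚ; the rational canonical form exists over any field.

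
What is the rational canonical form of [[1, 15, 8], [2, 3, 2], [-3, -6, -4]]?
The invariant factors of A (the non-unit diagonal entries of the Smith normal form of xI - A over ℚ[x]) are (x - 3)(x + 1)(x + 2), each dividing the next. The characteristic polynomial is their product, (x - 3)(x + 1)(x + 2).

The rational canonical form is the block-diagonal matrix of companion matrices C(f_i):
R = [[0, 0, 6], [1, 0, 7], [0, 1, 0]].

R = [[0, 0, 6], [1, 0, 7], [0, 1, 0]]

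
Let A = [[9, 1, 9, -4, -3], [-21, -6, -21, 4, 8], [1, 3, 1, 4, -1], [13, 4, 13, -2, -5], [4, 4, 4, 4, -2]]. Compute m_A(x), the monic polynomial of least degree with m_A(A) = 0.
m_A(x) = x^3

The characteristic polynomial factors as x^5. The minimal polynomial is ∏(x - λ)^{k_λ} where k_λ is the size of the largest Jordan block at λ.

For λ = 0: rank(A) = 3, and the largest Jordan block has size 3 (the smallest k with rank(A^k) = rank(A^(k+1))).

So m_A(x) = x^3.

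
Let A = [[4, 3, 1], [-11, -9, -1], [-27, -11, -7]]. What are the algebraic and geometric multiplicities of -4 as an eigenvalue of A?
The characteristic polynomial is (x + 4)^3, so the factor x + 4 appears with exponent 3: the algebraic multiplicity is 3.

rank(A + 4I) = 2, so the eigenspace has dimension 3 - 2 = 1: the geometric multiplicity is 1.

Since 1 < 3, A is not diagonalizable.

algebraic multiplicity 3, geometric multiplicity 1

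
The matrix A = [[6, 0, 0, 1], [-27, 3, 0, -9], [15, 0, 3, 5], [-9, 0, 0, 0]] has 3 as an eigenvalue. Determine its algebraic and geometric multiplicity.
algebraic multiplicity 4, geometric multiplicity 3

The characteristic polynomial is (x - 3)^4, so the factor x - 3 appears with exponent 4: the algebraic multiplicity is 4.

rank(A - 3I) = 1, so the eigenspace has dimension 4 - 1 = 3: the geometric multiplicity is 3.

Since 3 < 4, A is not diagonalizable.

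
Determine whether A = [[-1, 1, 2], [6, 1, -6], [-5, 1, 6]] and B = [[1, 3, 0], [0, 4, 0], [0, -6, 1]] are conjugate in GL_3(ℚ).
No.

Both have characteristic polynomial (x - 4)(x - 1)^2, but the minimal polynomial of A is (x - 4)(x - 1)^2 while the minimal polynomial of B is (x - 4)(x - 1). The minimal polynomial is a similarity invariant, so A and B are not similar.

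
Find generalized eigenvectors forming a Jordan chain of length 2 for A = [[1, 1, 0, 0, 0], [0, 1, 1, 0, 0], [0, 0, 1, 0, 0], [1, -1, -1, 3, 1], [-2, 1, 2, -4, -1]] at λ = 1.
We seek v_1 ∈ ker((A - I)^2) \ ker(A - I), then set v_{i+1} = (A - I) v_i.

One such chain is v_1 = [[0, 0, 0, 0, 1]]^T, v_2 = [[0, 0, 0, 1, -2]]^T. Check: (A - I) v_2 = [[0, 0, 0, 0, 0]]^T = 0.

v_1 = [[0, 0, 0, 0, 1]]^T, v_2 = [[0, 0, 0, 1, -2]]^T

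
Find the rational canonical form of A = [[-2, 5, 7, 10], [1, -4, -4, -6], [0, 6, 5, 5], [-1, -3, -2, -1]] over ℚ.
The invariant factors of A (the non-unit diagonal entries of the Smith normal form of xI - A over ℚ[x]) are (x + 2)(x^3 - 5), each dividing the next. The characteristic polynomial is their product, (x + 2)(x^3 - 5).

The rational canonical form is the block-diagonal matrix of companion matrices C(f_i):
R = [[0, 0, 0, 10], [1, 0, 0, 5], [0, 1, 0, 0], [0, 0, 1, -2]].

Note the characteristic polynomial does not split into linear factors over ℚ, so A has no Jordan form over ℚ; the rational canonical form exists over any field.

R = [[0, 0, 0, 10], [1, 0, 0, 5], [0, 1, 0, 0], [0, 0, 1, -2]]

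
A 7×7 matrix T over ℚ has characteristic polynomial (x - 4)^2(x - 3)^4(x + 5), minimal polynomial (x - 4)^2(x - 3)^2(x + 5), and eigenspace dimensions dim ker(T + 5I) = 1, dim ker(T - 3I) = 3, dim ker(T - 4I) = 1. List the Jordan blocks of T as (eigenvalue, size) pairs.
λ = -5: algebraic multiplicity 1 (exponent in χ_T), largest block size 1 (exponent in m_T), 1 block (geometric multiplicity). This forces block sizes [1].
λ = 3: algebraic multiplicity 4 (exponent in χ_T), largest block size 2 (exponent in m_T), 3 blocks (geometric multiplicity). These force block sizes [2, 1, 1].
λ = 4: algebraic multiplicity 2 (exponent in χ_T), largest block size 2 (exponent in m_T), 1 block (geometric multiplicity). This forces block sizes [2].

Jordan blocks: (-5, 1), (3, 2), (3, 1), (3, 1), (4, 2)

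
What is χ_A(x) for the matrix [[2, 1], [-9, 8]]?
xI - A = [[x - 2, -1], [9, x - 8]].

Expanding det(xI - A) along the first row:
det(xI - A) = + (x - 2)·det([[x - 8]]) - (-1)·det([[9]]).

Evaluating gives χ_A(x) = x^2 - 10x + 25 = (x - 5)^2.

χ_A(x) = (x - 5)^2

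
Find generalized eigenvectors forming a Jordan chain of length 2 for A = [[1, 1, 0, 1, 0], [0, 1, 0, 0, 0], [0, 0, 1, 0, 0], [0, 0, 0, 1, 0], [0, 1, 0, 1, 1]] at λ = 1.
v_1 = [[0, 1, 0, 0, 0]]^T, v_2 = [[1, 0, 0, 0, 1]]^T

We seek v_1 ∈ ker((A - I)^2) \ ker(A - I), then set v_{i+1} = (A - I) v_i.

One such chain is v_1 = [[0, 1, 0, 0, 0]]^T, v_2 = [[1, 0, 0, 0, 1]]^T. Check: (A - I) v_2 = [[0, 0, 0, 0, 0]]^T = 0.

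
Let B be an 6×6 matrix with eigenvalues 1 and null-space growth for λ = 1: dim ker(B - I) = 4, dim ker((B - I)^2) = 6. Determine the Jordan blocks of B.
λ = 1: successive nullity increments [4, 2] count blocks of size ≥ k; block sizes are [2, 2, 1, 1].

Jordan blocks: (1, 2), (1, 2), (1, 1), (1, 1)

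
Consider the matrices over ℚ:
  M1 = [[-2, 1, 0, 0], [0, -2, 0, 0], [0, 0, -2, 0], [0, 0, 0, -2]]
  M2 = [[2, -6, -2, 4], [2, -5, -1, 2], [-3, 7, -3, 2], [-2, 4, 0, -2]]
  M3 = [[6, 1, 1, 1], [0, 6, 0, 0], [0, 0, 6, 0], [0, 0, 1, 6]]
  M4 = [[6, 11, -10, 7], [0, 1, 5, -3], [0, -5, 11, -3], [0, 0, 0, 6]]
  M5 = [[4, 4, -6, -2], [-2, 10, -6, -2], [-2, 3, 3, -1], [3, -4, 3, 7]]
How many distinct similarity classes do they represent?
3 classes: {M1}, {M2}, {M3, M4, M5}

Characteristic polynomials: χ_{M1} = (x + 2)^4, χ_{M2} = (x + 2)^4, χ_{M3} = (x - 6)^4, χ_{M4} = (x - 6)^4, χ_{M5} = (x - 6)^4.

{M1}: invariant factors x + 2, x + 2, (x + 2)^2.

{M2}: invariant factors x + 2, (x + 2)^3.

{M3, M4, M5}: invariant factors x - 6, (x - 6)^3.

Matrices are similar if and only if their invariant-factor lists agree; the partition into similarity classes is {M1}, {M2}, {M3, M4, M5}.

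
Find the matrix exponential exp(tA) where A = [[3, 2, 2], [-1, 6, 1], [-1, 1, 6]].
A has Jordan form J = [[5, 1, 0], [0, 5, 0], [0, 0, 5]] with A = PJP^{-1}, so e^{tA} = P e^{tJ} P^{-1}.

For a Jordan block J_k(λ), e^{tJ_k(λ)} = e^{λt} · (I + tN + t^2 N^2/2! + ... + t^{k-1} N^{k-1}/(k-1)!) where N is the nilpotent superdiagonal part.

Assembling the blocks and conjugating back gives the entries of e^{tA} as shown above.

e^{tA} = [[(1 - 2*t)*e^{5*t}, 2*t*e^{5*t}, 2*t*e^{5*t}], [-t*e^{5*t}, (t + 1)*e^{5*t}, t*e^{5*t}], [-t*e^{5*t}, t*e^{5*t}, (t + 1)*e^{5*t}]]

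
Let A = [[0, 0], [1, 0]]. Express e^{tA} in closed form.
A has Jordan form J = [[0, 1], [0, 0]] with A = PJP^{-1}, so e^{tA} = P e^{tJ} P^{-1}.

For a Jordan block J_k(λ), e^{tJ_k(λ)} = e^{λt} · (I + tN + t^2 N^2/2! + ... + t^{k-1} N^{k-1}/(k-1)!) where N is the nilpotent superdiagonal part.

Assembling the blocks and conjugating back gives the entries of e^{tA} as shown above.

e^{tA} = [[1, 0], [t, 1]]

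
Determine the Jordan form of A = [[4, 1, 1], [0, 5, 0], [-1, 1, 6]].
J = [[5, 1, 0], [0, 5, 0], [0, 0, 5]]

The characteristic polynomial is det(xI - A) = (x - 5)^3, so the eigenvalues are 5 (algebraic multiplicity 3).

For λ = 5: rank(A - 5I) = 1, rank((A - 5I)^2) = 0. The eigenspace has dimension 3 - 1 = 2, so there are 2 Jordan blocks; the rank sequence gives block sizes [2, 1].

Assembling the blocks gives the Jordan form J above.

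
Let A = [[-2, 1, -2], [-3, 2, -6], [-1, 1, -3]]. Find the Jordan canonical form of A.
J = [[-1, 1, 0], [0, -1, 0], [0, 0, -1]]

The characteristic polynomial is det(xI - A) = (x + 1)^3, so the eigenvalues are -1 (algebraic multiplicity 3).

For λ = -1: rank(A + I) = 1, rank((A + I)^2) = 0. The eigenspace has dimension 3 - 1 = 2, so there are 2 Jordan blocks; the rank sequence gives block sizes [2, 1].

Assembling the blocks gives the Jordan form J above.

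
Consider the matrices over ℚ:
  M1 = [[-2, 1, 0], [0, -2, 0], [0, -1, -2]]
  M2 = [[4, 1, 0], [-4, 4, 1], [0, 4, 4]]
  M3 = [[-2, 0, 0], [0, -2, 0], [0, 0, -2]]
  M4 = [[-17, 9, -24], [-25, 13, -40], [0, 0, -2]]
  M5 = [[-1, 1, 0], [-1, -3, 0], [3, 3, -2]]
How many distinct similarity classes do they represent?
3 classes: {M1, M4, M5}, {M2}, {M3}

Characteristic polynomials: χ_{M1} = (x + 2)^3, χ_{M2} = (x - 4)^3, χ_{M3} = (x + 2)^3, χ_{M4} = (x + 2)^3, χ_{M5} = (x + 2)^3.

{M1, M4, M5}: invariant factors x + 2, (x + 2)^2.

{M2}: invariant factors (x - 4)^3.

{M3}: invariant factors x + 2, x + 2, x + 2.

Matrices are similar if and only if their invariant-factor lists agree; the partition into similarity classes is {M1, M4, M5}, {M2}, {M3}.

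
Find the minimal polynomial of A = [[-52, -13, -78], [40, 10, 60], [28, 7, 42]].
m_A(x) = x^2

The characteristic polynomial factors as x^3. The minimal polynomial is ∏(x - λ)^{k_λ} where k_λ is the size of the largest Jordan block at λ.

For λ = 0: rank(A) = 1, and the largest Jordan block has size 2 (the smallest k with rank(A^k) = rank(A^(k+1))).

So m_A(x) = x^2.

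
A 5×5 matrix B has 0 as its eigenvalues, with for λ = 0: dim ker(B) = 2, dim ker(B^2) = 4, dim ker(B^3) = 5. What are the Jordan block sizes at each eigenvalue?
λ = 0: successive nullity increments [2, 2, 1] count blocks of size ≥ k; block sizes are [3, 2].

Jordan blocks: (0, 3), (0, 2)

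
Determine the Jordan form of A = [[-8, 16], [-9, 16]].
J = [[4, 1], [0, 4]]

The characteristic polynomial is det(xI - A) = (x - 4)^2, so the eigenvalues are 4 (algebraic multiplicity 2).

For λ = 4: rank(A - 4I) = 1, rank((A - 4I)^2) = 0. The eigenspace has dimension 2 - 1 = 1, so there is 1 Jordan block; the rank sequence gives block sizes [2].

Assembling the blocks gives the Jordan form J above.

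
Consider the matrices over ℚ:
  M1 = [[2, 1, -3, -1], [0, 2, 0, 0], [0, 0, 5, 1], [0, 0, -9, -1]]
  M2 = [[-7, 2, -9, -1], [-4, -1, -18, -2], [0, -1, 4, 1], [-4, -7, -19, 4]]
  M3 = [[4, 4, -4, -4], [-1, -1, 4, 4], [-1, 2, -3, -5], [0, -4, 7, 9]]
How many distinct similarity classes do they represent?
Characteristic polynomials: χ_{M1} = (x - 2)^4, χ_{M2} = (x - 5)^2(x + 5)^2, χ_{M3} = (x - 3)(x - 2)^3.

{M1}: invariant factors (x - 2)^2, (x - 2)^2.

{M2}: invariant factors (x - 5)^2(x + 5)^2.

{M3}: invariant factors (x - 3)(x - 2)^3.

Matrices are similar if and only if their invariant-factor lists agree; the partition into similarity classes is {M1}, {M2}, {M3}.

3 classes: {M1}, {M2}, {M3}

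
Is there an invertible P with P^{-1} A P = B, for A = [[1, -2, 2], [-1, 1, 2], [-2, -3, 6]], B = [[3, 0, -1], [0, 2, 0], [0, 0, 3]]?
Two matrices over a field are similar if and only if they have the same invariant factors.

Both A and B have characteristic polynomial (x - 3)^2(x - 2) and minimal polynomial (x - 3)^2(x - 2). Computing further, both have invariant factors (x - 3)^2(x - 2). Hence A and B are similar.

Yes.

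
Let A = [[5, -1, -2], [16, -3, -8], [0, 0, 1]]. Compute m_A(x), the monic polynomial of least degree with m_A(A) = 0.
The characteristic polynomial factors as (x - 1)^3. The minimal polynomial is ∏(x - λ)^{k_λ} where k_λ is the size of the largest Jordan block at λ.

For λ = 1: rank(A - I) = 1, and the largest Jordan block has size 2 (the smallest k with rank((A - I)^k) = rank((A - I)^(k+1))).

So m_A(x) = (x - 1)^2.

m_A(x) = (x - 1)^2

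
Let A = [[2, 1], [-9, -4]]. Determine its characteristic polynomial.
χ_A(x) = (x + 1)^2

xI - A = [[x - 2, -1], [9, x + 4]].

Expanding det(xI - A) along the first row:
det(xI - A) = + (x - 2)·det([[x + 4]]) - (-1)·det([[9]]).

Evaluating gives χ_A(x) = x^2 + 2x + 1 = (x + 1)^2.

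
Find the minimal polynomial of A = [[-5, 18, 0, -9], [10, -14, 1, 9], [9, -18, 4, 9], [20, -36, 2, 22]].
m_A(x) = (x - 4)^2(x + 5)

The characteristic polynomial factors as (x - 4)^3(x + 5). The minimal polynomial is ∏(x - λ)^{k_λ} where k_λ is the size of the largest Jordan block at λ.

For λ = -5: rank(A + 5I) = 3, and the largest Jordan block has size 1 (the smallest k with rank((A + 5I)^k) = rank((A + 5I)^(k+1))).
For λ = 4: rank(A - 4I) = 2, and the largest Jordan block has size 2 (the smallest k with rank((A - 4I)^k) = rank((A - 4I)^(k+1))).

So m_A(x) = (x - 4)^2(x + 5).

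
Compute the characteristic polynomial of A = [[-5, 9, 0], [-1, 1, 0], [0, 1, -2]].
χ_A(x) = (x + 2)^3

xI - A = [[x + 5, -9, 0], [1, x - 1, 0], [0, -1, x + 2]].

Expanding det(xI - A) along the first row:
det(xI - A) = + (x + 5)·det([[x - 1, 0], [-1, x + 2]]) - (-9)·det([[1, 0], [0, x + 2]]) + (0)·det([[1, x - 1], [0, -1]]).

Evaluating gives χ_A(x) = x^3 + 6x^2 + 12x + 8 = (x + 2)^3.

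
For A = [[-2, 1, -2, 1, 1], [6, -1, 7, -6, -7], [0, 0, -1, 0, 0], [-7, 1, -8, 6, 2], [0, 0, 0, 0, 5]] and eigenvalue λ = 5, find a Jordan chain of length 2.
v_1 = [[0, -1, 0, 0, 1]]^T, v_2 = [[0, -1, 0, 1, 0]]^T

We seek v_1 ∈ ker((A - 5I)^2) \ ker(A - 5I), then set v_{i+1} = (A - 5I) v_i.

One such chain is v_1 = [[0, -1, 0, 0, 1]]^T, v_2 = [[0, -1, 0, 1, 0]]^T. Check: (A - 5I) v_2 = [[0, 0, 0, 0, 0]]^T = 0.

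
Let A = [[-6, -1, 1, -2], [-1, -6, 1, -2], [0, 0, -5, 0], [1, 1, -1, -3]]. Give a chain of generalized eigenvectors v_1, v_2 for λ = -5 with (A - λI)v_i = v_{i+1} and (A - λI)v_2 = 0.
We seek v_1 ∈ ker((A + 5I)^2) \ ker(A + 5I), then set v_{i+1} = (A + 5I) v_i.

One such chain is v_1 = [[0, 1, 0, 0]]^T, v_2 = [[-1, -1, 0, 1]]^T. Check: (A + 5I) v_2 = [[0, 0, 0, 0]]^T = 0.

v_1 = [[0, 1, 0, 0]]^T, v_2 = [[-1, -1, 0, 1]]^T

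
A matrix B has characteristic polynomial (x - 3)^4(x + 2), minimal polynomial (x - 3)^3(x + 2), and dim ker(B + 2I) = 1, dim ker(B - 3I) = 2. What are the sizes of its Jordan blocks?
Jordan blocks: (-2, 1), (3, 3), (3, 1)

λ = -2: algebraic multiplicity 1 (exponent in χ_B), largest block size 1 (exponent in m_B), 1 block (geometric multiplicity). This forces block sizes [1].
λ = 3: algebraic multiplicity 4 (exponent in χ_B), largest block size 3 (exponent in m_B), 2 blocks (geometric multiplicity). These force block sizes [3, 1].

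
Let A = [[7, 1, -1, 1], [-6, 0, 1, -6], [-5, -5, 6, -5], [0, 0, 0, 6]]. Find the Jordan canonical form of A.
J = [[1, 0, 0, 0], [0, 6, 1, 0], [0, 0, 6, 0], [0, 0, 0, 6]]

The characteristic polynomial is det(xI - A) = (x - 6)^3(x - 1), so the eigenvalues are 1 (algebraic multiplicity 1), 6 (algebraic multiplicity 3).

For λ = 1: algebraic multiplicity 1 gives one 1×1 block.

For λ = 6: rank(A - 6I) = 2, rank((A - 6I)^2) = 1. The eigenspace has dimension 4 - 2 = 2, so there are 2 Jordan blocks; the rank sequence gives block sizes [2, 1].

Assembling the blocks gives the Jordan form J above.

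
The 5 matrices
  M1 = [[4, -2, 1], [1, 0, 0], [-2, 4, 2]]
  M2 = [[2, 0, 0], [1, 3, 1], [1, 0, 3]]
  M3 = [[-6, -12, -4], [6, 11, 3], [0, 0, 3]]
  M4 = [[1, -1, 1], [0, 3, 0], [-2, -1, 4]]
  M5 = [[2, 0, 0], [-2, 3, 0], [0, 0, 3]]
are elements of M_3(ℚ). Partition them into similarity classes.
Characteristic polynomials: χ_{M1} = (x - 2)^3, χ_{M2} = (x - 3)^2(x - 2), χ_{M3} = (x - 3)^2(x - 2), χ_{M4} = (x - 3)^2(x - 2), χ_{M5} = (x - 3)^2(x - 2).

{M1}: invariant factors (x - 2)^3.

{M2, M3}: invariant factors (x - 3)^2(x - 2).

{M4, M5}: invariant factors x - 3, (x - 3)(x - 2).

Matrices are similar if and only if their invariant-factor lists agree; the partition into similarity classes is {M1}, {M2, M3}, {M4, M5}.

3 classes: {M1}, {M2, M3}, {M4, M5}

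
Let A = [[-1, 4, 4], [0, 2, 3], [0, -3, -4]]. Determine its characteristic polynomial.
xI - A = [[x + 1, -4, -4], [0, x - 2, -3], [0, 3, x + 4]].

Expanding det(xI - A) along the first row:
det(xI - A) = + (x + 1)·det([[x - 2, -3], [3, x + 4]]) - (-4)·det([[0, -3], [0, x + 4]]) + (-4)·det([[0, x - 2], [0, 3]]).

Evaluating gives χ_A(x) = x^3 + 3x^2 + 3x + 1 = (x + 1)^3.

χ_A(x) = (x + 1)^3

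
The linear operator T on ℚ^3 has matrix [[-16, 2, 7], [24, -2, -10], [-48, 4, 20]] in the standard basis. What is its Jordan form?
J = [[0, 1, 0], [0, 0, 0], [0, 0, 2]]

The characteristic polynomial is det(xI - A) = x^2(x - 2), so the eigenvalues are 0 (algebraic multiplicity 2), 2 (algebraic multiplicity 1).

For λ = 0: rank(A) = 2, rank(A^2) = 1. The eigenspace has dimension 3 - 2 = 1, so there is 1 Jordan block; the rank sequence gives block sizes [2].

For λ = 2: algebraic multiplicity 1 gives one 1×1 block.

Assembling the blocks gives the Jordan form J above.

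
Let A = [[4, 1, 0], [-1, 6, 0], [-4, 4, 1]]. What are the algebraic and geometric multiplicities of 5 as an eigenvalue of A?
The characteristic polynomial is (x - 5)^2(x - 1), so the factor x - 5 appears with exponent 2: the algebraic multiplicity is 2.

rank(A - 5I) = 2, so the eigenspace has dimension 3 - 2 = 1: the geometric multiplicity is 1.

Since 1 < 2, A is not diagonalizable.

algebraic multiplicity 2, geometric multiplicity 1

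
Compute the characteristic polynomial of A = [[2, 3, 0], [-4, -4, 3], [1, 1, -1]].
χ_A(x) = (x + 1)^3

xI - A = [[x - 2, -3, 0], [4, x + 4, -3], [-1, -1, x + 1]].

Expanding det(xI - A) along the first row:
det(xI - A) = + (x - 2)·det([[x + 4, -3], [-1, x + 1]]) - (-3)·det([[4, -3], [-1, x + 1]]) + (0)·det([[4, x + 4], [-1, -1]]).

Evaluating gives χ_A(x) = x^3 + 3x^2 + 3x + 1 = (x + 1)^3.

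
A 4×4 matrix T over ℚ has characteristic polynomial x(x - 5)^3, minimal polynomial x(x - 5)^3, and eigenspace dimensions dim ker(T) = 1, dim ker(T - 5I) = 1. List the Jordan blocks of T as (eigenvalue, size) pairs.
λ = 0: algebraic multiplicity 1 (exponent in χ_T), largest block size 1 (exponent in m_T), 1 block (geometric multiplicity). This forces block sizes [1].
λ = 5: algebraic multiplicity 3 (exponent in χ_T), largest block size 3 (exponent in m_T), 1 block (geometric multiplicity). This forces block sizes [3].

Jordan blocks: (0, 1), (5, 3)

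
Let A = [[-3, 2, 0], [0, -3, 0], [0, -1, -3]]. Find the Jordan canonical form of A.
The characteristic polynomial is det(xI - A) = (x + 3)^3, so the eigenvalues are -3 (algebraic multiplicity 3).

For λ = -3: rank(A + 3I) = 1, rank((A + 3I)^2) = 0. The eigenspace has dimension 3 - 1 = 2, so there are 2 Jordan blocks; the rank sequence gives block sizes [2, 1].

Assembling the blocks gives the Jordan form J above.

J = [[-3, 1, 0], [0, -3, 0], [0, 0, -3]]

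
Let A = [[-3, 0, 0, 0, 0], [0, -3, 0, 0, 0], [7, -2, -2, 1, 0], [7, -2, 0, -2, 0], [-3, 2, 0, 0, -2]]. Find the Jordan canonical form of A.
The characteristic polynomial is det(xI - A) = (x + 2)^3(x + 3)^2, so the eigenvalues are -3 (algebraic multiplicity 2), -2 (algebraic multiplicity 3).

For λ = -3: rank(A + 3I) = 3. The eigenspace has dimension 5 - 3 = 2, so there are 2 Jordan blocks; the rank sequence gives block sizes [1, 1].

For λ = -2: rank(A + 2I) = 3, rank((A + 2I)^2) = 2. The eigenspace has dimension 5 - 3 = 2, so there are 2 Jordan blocks; the rank sequence gives block sizes [2, 1].

Assembling the blocks gives the Jordan form J above.

J = [[-3, 0, 0, 0, 0], [0, -3, 0, 0, 0], [0, 0, -2, 1, 0], [0, 0, 0, -2, 0], [0, 0, 0, 0, -2]]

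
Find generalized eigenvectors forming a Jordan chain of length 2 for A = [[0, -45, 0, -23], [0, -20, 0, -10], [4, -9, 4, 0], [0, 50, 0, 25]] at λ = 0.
We seek v_1 ∈ ker(A^2) \ ker(A), then set v_{i+1} = A v_i.

One such chain is v_1 = [[4, 1, -2, -2]]^T, v_2 = [[1, 0, -1, 0]]^T. Check: A v_2 = [[0, 0, 0, 0]]^T = 0.

v_1 = [[4, 1, -2, -2]]^T, v_2 = [[1, 0, -1, 0]]^T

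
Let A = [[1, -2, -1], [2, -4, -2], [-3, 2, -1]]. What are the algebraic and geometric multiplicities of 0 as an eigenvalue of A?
The characteristic polynomial is x(x + 2)^2, so the factor x appears with exponent 1: the algebraic multiplicity is 1.

rank(A) = 2, so the eigenspace has dimension 3 - 2 = 1: the geometric multiplicity is 1.

algebraic multiplicity 1, geometric multiplicity 1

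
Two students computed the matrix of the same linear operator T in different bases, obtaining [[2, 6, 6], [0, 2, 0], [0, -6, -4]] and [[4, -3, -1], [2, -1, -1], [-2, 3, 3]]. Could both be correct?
trace(A) = 0 but trace(B) = 6. The trace is a similarity invariant, so A and B are not similar.

No.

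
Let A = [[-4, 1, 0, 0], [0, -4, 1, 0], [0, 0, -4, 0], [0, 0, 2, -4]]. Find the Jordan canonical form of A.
The characteristic polynomial is det(xI - A) = (x + 4)^4, so the eigenvalues are -4 (algebraic multiplicity 4).

For λ = -4: rank(A + 4I) = 2, rank((A + 4I)^2) = 1, rank((A + 4I)^3) = 0. The eigenspace has dimension 4 - 2 = 2, so there are 2 Jordan blocks; the rank sequence gives block sizes [3, 1].

Assembling the blocks gives the Jordan form J above.

J = [[-4, 1, 0, 0], [0, -4, 1, 0], [0, 0, -4, 0], [0, 0, 0, -4]]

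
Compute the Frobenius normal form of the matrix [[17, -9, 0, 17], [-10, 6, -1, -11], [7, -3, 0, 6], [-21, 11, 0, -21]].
R = [[0, 0, 0, 2], [1, 0, 0, 7], [0, 1, 0, -4], [0, 0, 1, 2]]

The invariant factors of A (the non-unit diagonal entries of the Smith normal form of xI - A over ℚ[x]) are (x - 2)(x^3 + 4x + 1), each dividing the next. The characteristic polynomial is their product, (x - 2)(x^3 + 4x + 1).

The rational canonical form is the block-diagonal matrix of companion matrices C(f_i):
R = [[0, 0, 0, 2], [1, 0, 0, 7], [0, 1, 0, -4], [0, 0, 1, 2]].

Note the characteristic polynomial does not split into linear factors over ℚ, so A has no Jordan form over ℚ; the rational canonical form exists over any field.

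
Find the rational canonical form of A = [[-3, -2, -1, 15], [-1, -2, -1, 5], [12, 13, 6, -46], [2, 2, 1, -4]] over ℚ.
The invariant factors of A (the non-unit diagonal entries of the Smith normal form of xI - A over ℚ[x]) are (x + 3)(x^3 + x - 4), each dividing the next. The characteristic polynomial is their product, (x + 3)(x^3 + x - 4).

The rational canonical form is the block-diagonal matrix of companion matrices C(f_i):
R = [[0, 0, 0, 12], [1, 0, 0, 1], [0, 1, 0, -1], [0, 0, 1, -3]].

Note the characteristic polynomial does not split into linear factors over ℚ, so A has no Jordan form over ℚ; the rational canonical form exists over any field.

R = [[0, 0, 0, 12], [1, 0, 0, 1], [0, 1, 0, -1], [0, 0, 1, -3]]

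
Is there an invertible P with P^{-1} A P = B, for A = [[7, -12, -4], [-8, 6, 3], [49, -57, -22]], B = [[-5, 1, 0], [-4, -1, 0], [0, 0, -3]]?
No.

Both have characteristic polynomial (x + 3)^3, but the minimal polynomial of A is (x + 3)^3 while the minimal polynomial of B is (x + 3)^2. The minimal polynomial is a similarity invariant, so A and B are not similar.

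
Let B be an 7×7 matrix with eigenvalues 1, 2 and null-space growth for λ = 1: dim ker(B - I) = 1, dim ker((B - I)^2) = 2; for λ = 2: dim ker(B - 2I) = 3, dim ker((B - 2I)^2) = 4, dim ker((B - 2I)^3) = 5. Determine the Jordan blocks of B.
λ = 1: successive nullity increments [1, 1] count blocks of size ≥ k; block sizes are [2].
λ = 2: successive nullity increments [3, 1, 1] count blocks of size ≥ k; block sizes are [3, 1, 1].

Jordan blocks: (1, 2), (2, 3), (2, 1), (2, 1)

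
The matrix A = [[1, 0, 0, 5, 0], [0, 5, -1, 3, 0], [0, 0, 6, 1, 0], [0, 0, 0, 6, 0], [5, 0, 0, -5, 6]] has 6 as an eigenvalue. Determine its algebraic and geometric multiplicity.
The characteristic polynomial is (x - 6)^3(x - 5)(x - 1), so the factor x - 6 appears with exponent 3: the algebraic multiplicity is 3.

rank(A - 6I) = 3, so the eigenspace has dimension 5 - 3 = 2: the geometric multiplicity is 2.

Since 2 < 3, A is not diagonalizable.

algebraic multiplicity 3, geometric multiplicity 2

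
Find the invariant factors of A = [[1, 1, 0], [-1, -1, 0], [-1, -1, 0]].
x, x^2

The Jordan structure of A has elementary divisors x^2, x. Arranging the block sizes at each eigenvalue in decreasing order and taking row products gives the invariant factors.

Invariant factors (smallest first, each dividing the next): x, x^2.

Check: the last factor x^2 is the minimal polynomial, and the product x^3 is the characteristic polynomial.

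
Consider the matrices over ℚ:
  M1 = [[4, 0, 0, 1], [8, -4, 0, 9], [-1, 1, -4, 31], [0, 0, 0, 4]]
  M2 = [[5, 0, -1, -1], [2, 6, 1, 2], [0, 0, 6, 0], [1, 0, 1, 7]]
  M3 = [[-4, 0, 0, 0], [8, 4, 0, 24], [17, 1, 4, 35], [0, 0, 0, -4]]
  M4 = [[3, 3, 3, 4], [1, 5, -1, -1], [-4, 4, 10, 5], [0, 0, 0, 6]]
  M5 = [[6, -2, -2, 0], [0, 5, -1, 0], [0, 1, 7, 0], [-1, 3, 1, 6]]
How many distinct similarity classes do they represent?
Characteristic polynomials: χ_{M1} = (x - 4)^2(x + 4)^2, χ_{M2} = (x - 6)^4, χ_{M3} = (x - 4)^2(x + 4)^2, χ_{M4} = (x - 6)^4, χ_{M5} = (x - 6)^4.

{M1}: invariant factors (x - 4)^2(x + 4)^2.

{M2, M4, M5}: invariant factors (x - 6)^2, (x - 6)^2.

{M3}: invariant factors x + 4, (x - 4)^2(x + 4).

Matrices are similar if and only if their invariant-factor lists agree; the partition into similarity classes is {M1}, {M2, M4, M5}, {M3}.

3 classes: {M1}, {M2, M4, M5}, {M3}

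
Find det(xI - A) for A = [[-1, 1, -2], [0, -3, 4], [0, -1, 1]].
χ_A(x) = (x + 1)^3

xI - A = [[x + 1, -1, 2], [0, x + 3, -4], [0, 1, x - 1]].

Expanding det(xI - A) along the first row:
det(xI - A) = + (x + 1)·det([[x + 3, -4], [1, x - 1]]) - (-1)·det([[0, -4], [0, x - 1]]) + (2)·det([[0, x + 3], [0, 1]]).

Evaluating gives χ_A(x) = x^3 + 3x^2 + 3x + 1 = (x + 1)^3.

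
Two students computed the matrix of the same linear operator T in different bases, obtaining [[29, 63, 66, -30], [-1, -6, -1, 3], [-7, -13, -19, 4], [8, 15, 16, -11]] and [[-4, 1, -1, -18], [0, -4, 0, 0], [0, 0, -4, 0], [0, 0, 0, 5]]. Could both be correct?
Both have characteristic polynomial (x - 5)(x + 4)^3, but the minimal polynomial of A is (x - 5)(x + 4)^3 while the minimal polynomial of B is (x - 5)(x + 4)^2. The minimal polynomial is a similarity invariant, so A and B are not similar.

No.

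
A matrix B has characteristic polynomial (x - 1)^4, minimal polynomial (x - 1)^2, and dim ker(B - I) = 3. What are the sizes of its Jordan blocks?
λ = 1: algebraic multiplicity 4 (exponent in χ_B), largest block size 2 (exponent in m_B), 3 blocks (geometric multiplicity). These force block sizes [2, 1, 1].

Jordan blocks: (1, 2), (1, 1), (1, 1)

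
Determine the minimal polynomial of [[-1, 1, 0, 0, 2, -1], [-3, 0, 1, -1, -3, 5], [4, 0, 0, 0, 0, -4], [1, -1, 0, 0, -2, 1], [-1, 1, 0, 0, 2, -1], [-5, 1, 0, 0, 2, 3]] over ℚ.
The characteristic polynomial factors as x^5(x - 4). The minimal polynomial is ∏(x - λ)^{k_λ} where k_λ is the size of the largest Jordan block at λ.

For λ = 0: rank(A) = 3, and the largest Jordan block has size 3 (the smallest k with rank(A^k) = rank(A^(k+1))).
For λ = 4: rank(A - 4I) = 5, and the largest Jordan block has size 1 (the smallest k with rank((A - 4I)^k) = rank((A - 4I)^(k+1))).

So m_A(x) = x^3(x - 4).

m_A(x) = x^3(x - 4)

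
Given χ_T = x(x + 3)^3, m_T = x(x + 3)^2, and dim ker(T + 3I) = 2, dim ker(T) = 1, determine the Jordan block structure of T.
λ = -3: algebraic multiplicity 3 (exponent in χ_T), largest block size 2 (exponent in m_T), 2 blocks (geometric multiplicity). These force block sizes [2, 1].
λ = 0: algebraic multiplicity 1 (exponent in χ_T), largest block size 1 (exponent in m_T), 1 block (geometric multiplicity). This forces block sizes [1].

Jordan blocks: (-3, 2), (-3, 1), (0, 1)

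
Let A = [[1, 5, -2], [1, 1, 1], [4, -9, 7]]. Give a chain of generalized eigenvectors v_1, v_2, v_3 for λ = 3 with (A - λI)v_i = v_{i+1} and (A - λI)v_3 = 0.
We seek v_1 ∈ ker((A - 3I)^3) \ ker((A - 3I)^2), then set v_{i+1} = (A - 3I) v_i.

One such chain is v_1 = [[0, 2, 5]]^T, v_2 = [[0, 1, 2]]^T, v_3 = [[1, 0, -1]]^T. Check: (A - 3I) v_3 = [[0, 0, 0]]^T = 0.

v_1 = [[0, 2, 5]]^T, v_2 = [[0, 1, 2]]^T, v_3 = [[1, 0, -1]]^T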